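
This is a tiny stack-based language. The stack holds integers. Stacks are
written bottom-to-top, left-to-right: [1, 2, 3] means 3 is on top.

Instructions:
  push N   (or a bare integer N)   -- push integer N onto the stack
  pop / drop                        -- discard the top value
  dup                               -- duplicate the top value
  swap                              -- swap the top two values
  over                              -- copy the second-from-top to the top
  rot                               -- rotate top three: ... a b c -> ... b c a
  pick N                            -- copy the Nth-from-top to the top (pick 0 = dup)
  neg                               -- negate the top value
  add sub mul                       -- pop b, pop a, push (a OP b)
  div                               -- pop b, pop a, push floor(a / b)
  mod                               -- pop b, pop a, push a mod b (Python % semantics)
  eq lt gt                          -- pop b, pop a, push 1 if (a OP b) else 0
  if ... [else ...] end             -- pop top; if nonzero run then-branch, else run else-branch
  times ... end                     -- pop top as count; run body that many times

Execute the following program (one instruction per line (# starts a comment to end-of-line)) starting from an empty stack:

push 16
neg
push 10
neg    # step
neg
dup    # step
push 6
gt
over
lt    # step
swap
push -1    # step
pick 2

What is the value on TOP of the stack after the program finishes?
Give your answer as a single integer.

After 'push 16': [16]
After 'neg': [-16]
After 'push 10': [-16, 10]
After 'neg': [-16, -10]
After 'neg': [-16, 10]
After 'dup': [-16, 10, 10]
After 'push 6': [-16, 10, 10, 6]
After 'gt': [-16, 10, 1]
After 'over': [-16, 10, 1, 10]
After 'lt': [-16, 10, 1]
After 'swap': [-16, 1, 10]
After 'push -1': [-16, 1, 10, -1]
After 'pick 2': [-16, 1, 10, -1, 1]

Answer: 1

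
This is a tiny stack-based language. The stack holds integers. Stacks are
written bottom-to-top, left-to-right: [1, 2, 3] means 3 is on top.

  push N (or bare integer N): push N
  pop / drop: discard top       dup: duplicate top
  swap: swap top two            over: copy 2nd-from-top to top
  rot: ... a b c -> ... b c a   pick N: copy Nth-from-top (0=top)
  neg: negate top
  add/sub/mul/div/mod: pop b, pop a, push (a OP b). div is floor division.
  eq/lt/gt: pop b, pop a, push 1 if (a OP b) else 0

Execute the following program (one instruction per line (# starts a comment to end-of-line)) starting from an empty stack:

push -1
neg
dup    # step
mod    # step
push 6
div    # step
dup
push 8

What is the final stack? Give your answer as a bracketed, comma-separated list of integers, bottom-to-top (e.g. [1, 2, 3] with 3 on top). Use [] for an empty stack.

Answer: [0, 0, 8]

Derivation:
After 'push -1': [-1]
After 'neg': [1]
After 'dup': [1, 1]
After 'mod': [0]
After 'push 6': [0, 6]
After 'div': [0]
After 'dup': [0, 0]
After 'push 8': [0, 0, 8]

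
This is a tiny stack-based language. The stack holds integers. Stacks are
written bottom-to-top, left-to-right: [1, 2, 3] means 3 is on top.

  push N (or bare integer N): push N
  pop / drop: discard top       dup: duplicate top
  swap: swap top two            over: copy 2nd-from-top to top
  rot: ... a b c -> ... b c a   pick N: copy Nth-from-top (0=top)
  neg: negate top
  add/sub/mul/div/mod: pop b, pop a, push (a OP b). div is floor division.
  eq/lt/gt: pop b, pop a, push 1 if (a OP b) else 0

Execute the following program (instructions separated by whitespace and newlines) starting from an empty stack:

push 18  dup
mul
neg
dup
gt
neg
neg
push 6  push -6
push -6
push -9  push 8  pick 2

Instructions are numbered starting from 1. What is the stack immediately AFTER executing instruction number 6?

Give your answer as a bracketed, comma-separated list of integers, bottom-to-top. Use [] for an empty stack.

Step 1 ('push 18'): [18]
Step 2 ('dup'): [18, 18]
Step 3 ('mul'): [324]
Step 4 ('neg'): [-324]
Step 5 ('dup'): [-324, -324]
Step 6 ('gt'): [0]

Answer: [0]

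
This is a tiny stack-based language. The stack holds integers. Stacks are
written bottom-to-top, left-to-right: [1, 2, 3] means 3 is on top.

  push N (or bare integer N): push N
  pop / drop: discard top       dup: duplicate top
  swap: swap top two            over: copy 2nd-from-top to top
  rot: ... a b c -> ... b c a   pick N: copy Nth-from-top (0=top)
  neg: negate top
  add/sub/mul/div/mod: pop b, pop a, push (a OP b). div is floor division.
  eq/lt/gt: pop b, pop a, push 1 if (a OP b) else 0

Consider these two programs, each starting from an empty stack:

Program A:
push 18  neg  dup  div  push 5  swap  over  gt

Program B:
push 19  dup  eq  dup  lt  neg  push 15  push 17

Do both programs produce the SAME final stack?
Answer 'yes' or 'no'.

Program A trace:
  After 'push 18': [18]
  After 'neg': [-18]
  After 'dup': [-18, -18]
  After 'div': [1]
  After 'push 5': [1, 5]
  After 'swap': [5, 1]
  After 'over': [5, 1, 5]
  After 'gt': [5, 0]
Program A final stack: [5, 0]

Program B trace:
  After 'push 19': [19]
  After 'dup': [19, 19]
  After 'eq': [1]
  After 'dup': [1, 1]
  After 'lt': [0]
  After 'neg': [0]
  After 'push 15': [0, 15]
  After 'push 17': [0, 15, 17]
Program B final stack: [0, 15, 17]
Same: no

Answer: no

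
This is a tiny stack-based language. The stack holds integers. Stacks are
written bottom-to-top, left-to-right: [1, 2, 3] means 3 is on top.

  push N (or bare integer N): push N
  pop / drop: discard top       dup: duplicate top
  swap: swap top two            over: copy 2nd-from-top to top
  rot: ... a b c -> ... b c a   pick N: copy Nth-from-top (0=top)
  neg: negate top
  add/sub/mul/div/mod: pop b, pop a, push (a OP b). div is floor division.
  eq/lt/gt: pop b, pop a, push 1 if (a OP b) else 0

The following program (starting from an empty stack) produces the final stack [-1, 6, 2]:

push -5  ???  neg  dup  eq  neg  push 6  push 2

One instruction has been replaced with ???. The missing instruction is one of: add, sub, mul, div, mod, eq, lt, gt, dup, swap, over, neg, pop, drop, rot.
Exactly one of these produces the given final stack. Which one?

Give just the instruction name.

Answer: neg

Derivation:
Stack before ???: [-5]
Stack after ???:  [5]
The instruction that transforms [-5] -> [5] is: neg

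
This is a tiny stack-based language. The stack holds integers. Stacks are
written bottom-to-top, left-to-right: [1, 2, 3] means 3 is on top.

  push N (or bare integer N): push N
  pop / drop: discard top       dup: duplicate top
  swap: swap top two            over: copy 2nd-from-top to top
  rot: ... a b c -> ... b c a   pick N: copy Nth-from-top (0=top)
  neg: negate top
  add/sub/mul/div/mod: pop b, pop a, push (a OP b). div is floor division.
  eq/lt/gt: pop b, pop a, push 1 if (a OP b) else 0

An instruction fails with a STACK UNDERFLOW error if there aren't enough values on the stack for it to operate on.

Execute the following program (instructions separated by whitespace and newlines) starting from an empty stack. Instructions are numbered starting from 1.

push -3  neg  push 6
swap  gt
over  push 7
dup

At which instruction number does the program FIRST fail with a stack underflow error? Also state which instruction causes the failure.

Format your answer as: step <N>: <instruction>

Answer: step 6: over

Derivation:
Step 1 ('push -3'): stack = [-3], depth = 1
Step 2 ('neg'): stack = [3], depth = 1
Step 3 ('push 6'): stack = [3, 6], depth = 2
Step 4 ('swap'): stack = [6, 3], depth = 2
Step 5 ('gt'): stack = [1], depth = 1
Step 6 ('over'): needs 2 value(s) but depth is 1 — STACK UNDERFLOW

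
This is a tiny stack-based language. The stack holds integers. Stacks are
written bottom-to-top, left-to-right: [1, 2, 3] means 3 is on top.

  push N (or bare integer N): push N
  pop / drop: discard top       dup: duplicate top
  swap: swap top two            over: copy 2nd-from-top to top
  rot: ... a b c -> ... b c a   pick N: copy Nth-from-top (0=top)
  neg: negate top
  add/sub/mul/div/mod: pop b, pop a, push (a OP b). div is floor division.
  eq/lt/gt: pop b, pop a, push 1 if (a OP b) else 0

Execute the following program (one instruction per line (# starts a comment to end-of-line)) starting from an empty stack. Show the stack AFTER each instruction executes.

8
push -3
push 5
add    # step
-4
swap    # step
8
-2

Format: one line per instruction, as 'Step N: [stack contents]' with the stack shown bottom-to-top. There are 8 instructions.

Step 1: [8]
Step 2: [8, -3]
Step 3: [8, -3, 5]
Step 4: [8, 2]
Step 5: [8, 2, -4]
Step 6: [8, -4, 2]
Step 7: [8, -4, 2, 8]
Step 8: [8, -4, 2, 8, -2]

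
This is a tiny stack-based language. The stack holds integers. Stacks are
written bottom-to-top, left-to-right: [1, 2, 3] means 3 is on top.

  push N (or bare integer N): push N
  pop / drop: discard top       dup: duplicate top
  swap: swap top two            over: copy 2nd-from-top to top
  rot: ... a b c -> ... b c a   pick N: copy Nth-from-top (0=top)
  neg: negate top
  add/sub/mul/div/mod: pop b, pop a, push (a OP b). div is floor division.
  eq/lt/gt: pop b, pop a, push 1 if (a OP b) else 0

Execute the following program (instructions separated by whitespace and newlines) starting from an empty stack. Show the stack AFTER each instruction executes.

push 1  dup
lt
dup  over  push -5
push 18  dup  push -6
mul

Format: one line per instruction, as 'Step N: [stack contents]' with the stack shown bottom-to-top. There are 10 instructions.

Step 1: [1]
Step 2: [1, 1]
Step 3: [0]
Step 4: [0, 0]
Step 5: [0, 0, 0]
Step 6: [0, 0, 0, -5]
Step 7: [0, 0, 0, -5, 18]
Step 8: [0, 0, 0, -5, 18, 18]
Step 9: [0, 0, 0, -5, 18, 18, -6]
Step 10: [0, 0, 0, -5, 18, -108]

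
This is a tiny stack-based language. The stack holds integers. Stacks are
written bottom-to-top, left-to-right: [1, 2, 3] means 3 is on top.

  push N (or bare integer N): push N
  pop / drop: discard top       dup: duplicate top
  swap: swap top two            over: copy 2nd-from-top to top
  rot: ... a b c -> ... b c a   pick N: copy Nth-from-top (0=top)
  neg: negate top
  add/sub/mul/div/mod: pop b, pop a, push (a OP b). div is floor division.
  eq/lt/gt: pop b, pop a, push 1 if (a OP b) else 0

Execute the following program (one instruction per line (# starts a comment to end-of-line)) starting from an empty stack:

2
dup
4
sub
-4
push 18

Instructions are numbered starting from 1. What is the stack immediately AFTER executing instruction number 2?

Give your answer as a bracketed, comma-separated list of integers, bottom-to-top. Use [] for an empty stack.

Answer: [2, 2]

Derivation:
Step 1 ('2'): [2]
Step 2 ('dup'): [2, 2]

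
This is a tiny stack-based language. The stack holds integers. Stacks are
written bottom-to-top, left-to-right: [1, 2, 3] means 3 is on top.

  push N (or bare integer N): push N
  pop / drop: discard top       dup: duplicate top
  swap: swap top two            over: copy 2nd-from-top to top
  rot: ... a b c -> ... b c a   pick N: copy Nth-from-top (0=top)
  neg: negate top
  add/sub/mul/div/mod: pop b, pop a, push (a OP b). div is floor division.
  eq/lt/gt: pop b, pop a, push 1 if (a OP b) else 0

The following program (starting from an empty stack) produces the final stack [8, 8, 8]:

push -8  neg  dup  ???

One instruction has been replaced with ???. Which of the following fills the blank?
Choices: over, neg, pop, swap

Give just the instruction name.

Answer: over

Derivation:
Stack before ???: [8, 8]
Stack after ???:  [8, 8, 8]
Checking each choice:
  over: MATCH
  neg: produces [8, -8]
  pop: produces [8]
  swap: produces [8, 8]


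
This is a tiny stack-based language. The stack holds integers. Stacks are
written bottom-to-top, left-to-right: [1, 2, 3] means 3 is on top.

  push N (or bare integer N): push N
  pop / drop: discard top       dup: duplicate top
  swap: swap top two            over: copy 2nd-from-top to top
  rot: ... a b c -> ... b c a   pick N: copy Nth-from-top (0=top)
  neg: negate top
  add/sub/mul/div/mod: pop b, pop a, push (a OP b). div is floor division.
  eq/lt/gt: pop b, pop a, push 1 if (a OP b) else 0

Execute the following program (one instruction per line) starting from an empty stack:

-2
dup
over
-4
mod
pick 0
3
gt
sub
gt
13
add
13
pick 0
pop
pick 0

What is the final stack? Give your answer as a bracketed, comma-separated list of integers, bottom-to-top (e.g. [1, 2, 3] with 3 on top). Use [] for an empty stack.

After 'push -2': [-2]
After 'dup': [-2, -2]
After 'over': [-2, -2, -2]
After 'push -4': [-2, -2, -2, -4]
After 'mod': [-2, -2, -2]
After 'pick 0': [-2, -2, -2, -2]
After 'push 3': [-2, -2, -2, -2, 3]
After 'gt': [-2, -2, -2, 0]
After 'sub': [-2, -2, -2]
After 'gt': [-2, 0]
After 'push 13': [-2, 0, 13]
After 'add': [-2, 13]
After 'push 13': [-2, 13, 13]
After 'pick 0': [-2, 13, 13, 13]
After 'pop': [-2, 13, 13]
After 'pick 0': [-2, 13, 13, 13]

Answer: [-2, 13, 13, 13]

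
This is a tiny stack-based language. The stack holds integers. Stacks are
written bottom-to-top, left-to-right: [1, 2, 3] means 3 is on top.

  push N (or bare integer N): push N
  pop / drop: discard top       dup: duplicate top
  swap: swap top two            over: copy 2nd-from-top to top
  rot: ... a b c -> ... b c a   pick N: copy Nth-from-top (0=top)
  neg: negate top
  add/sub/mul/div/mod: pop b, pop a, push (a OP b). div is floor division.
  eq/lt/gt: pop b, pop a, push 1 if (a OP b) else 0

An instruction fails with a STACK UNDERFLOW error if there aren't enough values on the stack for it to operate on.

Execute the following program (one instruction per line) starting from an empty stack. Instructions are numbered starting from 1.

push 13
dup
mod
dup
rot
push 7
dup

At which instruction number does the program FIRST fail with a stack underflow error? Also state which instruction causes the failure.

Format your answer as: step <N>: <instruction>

Answer: step 5: rot

Derivation:
Step 1 ('push 13'): stack = [13], depth = 1
Step 2 ('dup'): stack = [13, 13], depth = 2
Step 3 ('mod'): stack = [0], depth = 1
Step 4 ('dup'): stack = [0, 0], depth = 2
Step 5 ('rot'): needs 3 value(s) but depth is 2 — STACK UNDERFLOW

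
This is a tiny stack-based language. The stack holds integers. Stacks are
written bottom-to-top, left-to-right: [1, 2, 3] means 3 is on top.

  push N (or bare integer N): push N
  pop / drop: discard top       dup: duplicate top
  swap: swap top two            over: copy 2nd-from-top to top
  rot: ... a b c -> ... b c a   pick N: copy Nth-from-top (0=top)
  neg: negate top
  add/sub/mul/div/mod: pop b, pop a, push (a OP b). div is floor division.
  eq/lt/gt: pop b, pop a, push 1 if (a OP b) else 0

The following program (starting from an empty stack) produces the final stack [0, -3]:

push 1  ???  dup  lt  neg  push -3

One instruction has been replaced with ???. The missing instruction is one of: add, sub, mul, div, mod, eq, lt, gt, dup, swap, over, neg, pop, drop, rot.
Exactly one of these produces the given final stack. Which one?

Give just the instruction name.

Stack before ???: [1]
Stack after ???:  [-1]
The instruction that transforms [1] -> [-1] is: neg

Answer: neg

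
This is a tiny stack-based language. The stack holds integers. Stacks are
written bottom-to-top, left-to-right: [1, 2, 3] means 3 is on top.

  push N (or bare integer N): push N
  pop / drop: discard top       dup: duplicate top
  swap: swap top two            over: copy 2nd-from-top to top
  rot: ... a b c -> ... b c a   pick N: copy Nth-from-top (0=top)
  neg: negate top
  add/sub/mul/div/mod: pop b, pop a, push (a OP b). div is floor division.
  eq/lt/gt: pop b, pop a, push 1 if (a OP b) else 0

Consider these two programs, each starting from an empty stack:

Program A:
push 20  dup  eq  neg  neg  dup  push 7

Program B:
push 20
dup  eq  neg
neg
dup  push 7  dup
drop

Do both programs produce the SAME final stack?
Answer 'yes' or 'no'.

Program A trace:
  After 'push 20': [20]
  After 'dup': [20, 20]
  After 'eq': [1]
  After 'neg': [-1]
  After 'neg': [1]
  After 'dup': [1, 1]
  After 'push 7': [1, 1, 7]
Program A final stack: [1, 1, 7]

Program B trace:
  After 'push 20': [20]
  After 'dup': [20, 20]
  After 'eq': [1]
  After 'neg': [-1]
  After 'neg': [1]
  After 'dup': [1, 1]
  After 'push 7': [1, 1, 7]
  After 'dup': [1, 1, 7, 7]
  After 'drop': [1, 1, 7]
Program B final stack: [1, 1, 7]
Same: yes

Answer: yes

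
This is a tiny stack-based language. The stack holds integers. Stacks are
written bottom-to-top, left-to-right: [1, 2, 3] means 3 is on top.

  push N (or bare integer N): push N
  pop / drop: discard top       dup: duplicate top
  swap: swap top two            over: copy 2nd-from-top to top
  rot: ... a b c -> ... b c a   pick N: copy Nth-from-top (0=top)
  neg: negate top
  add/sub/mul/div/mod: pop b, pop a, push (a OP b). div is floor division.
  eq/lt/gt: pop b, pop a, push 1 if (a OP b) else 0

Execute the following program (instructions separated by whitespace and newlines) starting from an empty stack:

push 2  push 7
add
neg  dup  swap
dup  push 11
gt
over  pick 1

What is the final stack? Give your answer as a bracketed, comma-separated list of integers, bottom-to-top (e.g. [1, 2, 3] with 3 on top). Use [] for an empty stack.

Answer: [-9, -9, 0, -9, 0]

Derivation:
After 'push 2': [2]
After 'push 7': [2, 7]
After 'add': [9]
After 'neg': [-9]
After 'dup': [-9, -9]
After 'swap': [-9, -9]
After 'dup': [-9, -9, -9]
After 'push 11': [-9, -9, -9, 11]
After 'gt': [-9, -9, 0]
After 'over': [-9, -9, 0, -9]
After 'pick 1': [-9, -9, 0, -9, 0]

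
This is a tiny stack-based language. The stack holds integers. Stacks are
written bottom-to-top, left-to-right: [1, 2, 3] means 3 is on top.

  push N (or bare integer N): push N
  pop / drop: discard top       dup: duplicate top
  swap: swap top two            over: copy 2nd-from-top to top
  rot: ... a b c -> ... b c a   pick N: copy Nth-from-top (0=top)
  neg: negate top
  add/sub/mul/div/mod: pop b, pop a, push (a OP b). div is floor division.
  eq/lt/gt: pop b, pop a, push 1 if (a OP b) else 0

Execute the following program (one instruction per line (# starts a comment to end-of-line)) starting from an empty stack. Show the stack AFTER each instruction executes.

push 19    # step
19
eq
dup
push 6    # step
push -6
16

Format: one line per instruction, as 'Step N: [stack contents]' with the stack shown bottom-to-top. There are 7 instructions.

Step 1: [19]
Step 2: [19, 19]
Step 3: [1]
Step 4: [1, 1]
Step 5: [1, 1, 6]
Step 6: [1, 1, 6, -6]
Step 7: [1, 1, 6, -6, 16]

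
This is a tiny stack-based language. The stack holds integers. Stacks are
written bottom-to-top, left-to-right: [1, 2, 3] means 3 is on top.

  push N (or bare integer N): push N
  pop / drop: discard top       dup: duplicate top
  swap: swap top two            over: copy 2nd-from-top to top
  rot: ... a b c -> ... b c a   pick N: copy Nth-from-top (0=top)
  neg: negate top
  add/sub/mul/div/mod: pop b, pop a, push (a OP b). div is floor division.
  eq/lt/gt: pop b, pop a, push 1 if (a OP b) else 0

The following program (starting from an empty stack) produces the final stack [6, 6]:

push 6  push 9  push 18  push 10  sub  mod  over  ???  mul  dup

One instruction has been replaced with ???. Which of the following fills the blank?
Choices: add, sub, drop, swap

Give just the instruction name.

Stack before ???: [6, 1, 6]
Stack after ???:  [6, 1]
Checking each choice:
  add: produces [42, 42]
  sub: produces [-30, -30]
  drop: MATCH
  swap: produces [6, 6, 6]


Answer: drop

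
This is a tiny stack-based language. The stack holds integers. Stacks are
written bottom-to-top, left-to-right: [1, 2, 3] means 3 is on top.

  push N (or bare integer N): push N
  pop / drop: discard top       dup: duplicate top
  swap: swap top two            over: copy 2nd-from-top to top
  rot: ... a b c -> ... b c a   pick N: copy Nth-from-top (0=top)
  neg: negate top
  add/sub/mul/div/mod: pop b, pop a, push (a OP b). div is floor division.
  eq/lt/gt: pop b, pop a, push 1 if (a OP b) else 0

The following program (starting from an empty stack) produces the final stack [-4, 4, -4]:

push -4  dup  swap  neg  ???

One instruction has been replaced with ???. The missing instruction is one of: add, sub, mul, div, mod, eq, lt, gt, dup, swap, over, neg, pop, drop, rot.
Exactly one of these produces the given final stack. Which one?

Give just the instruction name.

Stack before ???: [-4, 4]
Stack after ???:  [-4, 4, -4]
The instruction that transforms [-4, 4] -> [-4, 4, -4] is: over

Answer: over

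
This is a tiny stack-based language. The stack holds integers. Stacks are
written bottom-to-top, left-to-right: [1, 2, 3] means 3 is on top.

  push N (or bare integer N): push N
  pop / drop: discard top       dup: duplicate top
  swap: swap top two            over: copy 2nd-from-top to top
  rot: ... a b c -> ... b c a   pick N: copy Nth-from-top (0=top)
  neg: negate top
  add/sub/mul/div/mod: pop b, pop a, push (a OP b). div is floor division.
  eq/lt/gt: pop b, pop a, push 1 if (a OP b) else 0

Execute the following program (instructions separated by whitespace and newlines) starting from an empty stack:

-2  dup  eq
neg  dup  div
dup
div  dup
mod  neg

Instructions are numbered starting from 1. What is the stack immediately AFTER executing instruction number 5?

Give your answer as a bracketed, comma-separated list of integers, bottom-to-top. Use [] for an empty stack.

Step 1 ('-2'): [-2]
Step 2 ('dup'): [-2, -2]
Step 3 ('eq'): [1]
Step 4 ('neg'): [-1]
Step 5 ('dup'): [-1, -1]

Answer: [-1, -1]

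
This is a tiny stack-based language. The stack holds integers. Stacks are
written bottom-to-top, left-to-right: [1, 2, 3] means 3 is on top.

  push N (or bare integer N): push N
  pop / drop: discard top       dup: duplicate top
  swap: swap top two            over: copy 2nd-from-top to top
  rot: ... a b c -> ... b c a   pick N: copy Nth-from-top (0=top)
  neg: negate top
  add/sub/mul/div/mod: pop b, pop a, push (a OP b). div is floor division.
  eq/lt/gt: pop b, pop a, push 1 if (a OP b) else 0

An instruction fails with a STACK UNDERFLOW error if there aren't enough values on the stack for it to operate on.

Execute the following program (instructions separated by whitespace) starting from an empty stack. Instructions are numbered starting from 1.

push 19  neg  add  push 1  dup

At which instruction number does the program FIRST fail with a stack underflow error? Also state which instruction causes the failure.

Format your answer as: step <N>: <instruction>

Step 1 ('push 19'): stack = [19], depth = 1
Step 2 ('neg'): stack = [-19], depth = 1
Step 3 ('add'): needs 2 value(s) but depth is 1 — STACK UNDERFLOW

Answer: step 3: add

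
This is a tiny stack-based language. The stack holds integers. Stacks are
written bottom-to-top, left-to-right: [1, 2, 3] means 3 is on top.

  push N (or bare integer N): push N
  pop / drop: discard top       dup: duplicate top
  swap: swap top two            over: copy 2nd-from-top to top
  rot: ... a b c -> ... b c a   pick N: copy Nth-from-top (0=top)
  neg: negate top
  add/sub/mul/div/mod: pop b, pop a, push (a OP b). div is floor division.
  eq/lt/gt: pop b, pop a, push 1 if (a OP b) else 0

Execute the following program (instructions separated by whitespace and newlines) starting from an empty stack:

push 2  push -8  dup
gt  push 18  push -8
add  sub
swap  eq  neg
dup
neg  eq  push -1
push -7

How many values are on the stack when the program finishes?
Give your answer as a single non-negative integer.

After 'push 2': stack = [2] (depth 1)
After 'push -8': stack = [2, -8] (depth 2)
After 'dup': stack = [2, -8, -8] (depth 3)
After 'gt': stack = [2, 0] (depth 2)
After 'push 18': stack = [2, 0, 18] (depth 3)
After 'push -8': stack = [2, 0, 18, -8] (depth 4)
After 'add': stack = [2, 0, 10] (depth 3)
After 'sub': stack = [2, -10] (depth 2)
After 'swap': stack = [-10, 2] (depth 2)
After 'eq': stack = [0] (depth 1)
After 'neg': stack = [0] (depth 1)
After 'dup': stack = [0, 0] (depth 2)
After 'neg': stack = [0, 0] (depth 2)
After 'eq': stack = [1] (depth 1)
After 'push -1': stack = [1, -1] (depth 2)
After 'push -7': stack = [1, -1, -7] (depth 3)

Answer: 3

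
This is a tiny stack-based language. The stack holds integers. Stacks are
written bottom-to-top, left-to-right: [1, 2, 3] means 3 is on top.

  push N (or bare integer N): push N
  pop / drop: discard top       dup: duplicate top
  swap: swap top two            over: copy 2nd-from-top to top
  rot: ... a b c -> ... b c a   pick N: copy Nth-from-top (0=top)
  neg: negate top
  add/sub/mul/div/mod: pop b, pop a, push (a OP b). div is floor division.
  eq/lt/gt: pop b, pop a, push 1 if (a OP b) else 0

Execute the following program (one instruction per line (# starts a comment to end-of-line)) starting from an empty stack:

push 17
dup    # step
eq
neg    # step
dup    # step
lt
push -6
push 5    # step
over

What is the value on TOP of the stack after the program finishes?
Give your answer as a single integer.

Answer: -6

Derivation:
After 'push 17': [17]
After 'dup': [17, 17]
After 'eq': [1]
After 'neg': [-1]
After 'dup': [-1, -1]
After 'lt': [0]
After 'push -6': [0, -6]
After 'push 5': [0, -6, 5]
After 'over': [0, -6, 5, -6]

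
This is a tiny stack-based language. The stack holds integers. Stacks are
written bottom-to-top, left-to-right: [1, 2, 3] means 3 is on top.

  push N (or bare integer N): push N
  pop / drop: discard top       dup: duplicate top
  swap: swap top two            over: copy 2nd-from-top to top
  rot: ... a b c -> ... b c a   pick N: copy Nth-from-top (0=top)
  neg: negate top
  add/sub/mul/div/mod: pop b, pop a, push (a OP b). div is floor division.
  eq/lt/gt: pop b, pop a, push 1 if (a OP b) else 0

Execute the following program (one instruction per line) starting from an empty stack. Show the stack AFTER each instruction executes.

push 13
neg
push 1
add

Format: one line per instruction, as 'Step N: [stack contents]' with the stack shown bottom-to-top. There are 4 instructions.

Step 1: [13]
Step 2: [-13]
Step 3: [-13, 1]
Step 4: [-12]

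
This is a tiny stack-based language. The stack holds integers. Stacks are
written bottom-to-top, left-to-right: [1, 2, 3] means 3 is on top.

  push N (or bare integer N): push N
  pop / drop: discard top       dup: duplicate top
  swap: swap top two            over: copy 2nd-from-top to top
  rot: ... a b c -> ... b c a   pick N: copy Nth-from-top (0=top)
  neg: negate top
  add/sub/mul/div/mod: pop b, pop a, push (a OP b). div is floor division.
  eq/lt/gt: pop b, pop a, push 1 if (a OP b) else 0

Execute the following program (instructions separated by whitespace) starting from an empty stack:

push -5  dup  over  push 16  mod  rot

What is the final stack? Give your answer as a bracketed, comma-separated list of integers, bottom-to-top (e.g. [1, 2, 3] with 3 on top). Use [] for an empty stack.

After 'push -5': [-5]
After 'dup': [-5, -5]
After 'over': [-5, -5, -5]
After 'push 16': [-5, -5, -5, 16]
After 'mod': [-5, -5, 11]
After 'rot': [-5, 11, -5]

Answer: [-5, 11, -5]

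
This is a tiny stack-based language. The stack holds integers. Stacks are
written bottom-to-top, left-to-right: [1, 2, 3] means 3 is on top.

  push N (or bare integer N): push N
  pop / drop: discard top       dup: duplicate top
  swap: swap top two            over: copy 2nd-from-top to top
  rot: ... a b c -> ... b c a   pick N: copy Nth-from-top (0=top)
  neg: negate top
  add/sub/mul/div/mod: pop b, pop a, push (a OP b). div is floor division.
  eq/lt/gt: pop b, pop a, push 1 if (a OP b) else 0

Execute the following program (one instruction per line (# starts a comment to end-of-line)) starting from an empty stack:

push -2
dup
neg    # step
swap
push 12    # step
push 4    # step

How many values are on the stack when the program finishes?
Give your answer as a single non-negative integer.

After 'push -2': stack = [-2] (depth 1)
After 'dup': stack = [-2, -2] (depth 2)
After 'neg': stack = [-2, 2] (depth 2)
After 'swap': stack = [2, -2] (depth 2)
After 'push 12': stack = [2, -2, 12] (depth 3)
After 'push 4': stack = [2, -2, 12, 4] (depth 4)

Answer: 4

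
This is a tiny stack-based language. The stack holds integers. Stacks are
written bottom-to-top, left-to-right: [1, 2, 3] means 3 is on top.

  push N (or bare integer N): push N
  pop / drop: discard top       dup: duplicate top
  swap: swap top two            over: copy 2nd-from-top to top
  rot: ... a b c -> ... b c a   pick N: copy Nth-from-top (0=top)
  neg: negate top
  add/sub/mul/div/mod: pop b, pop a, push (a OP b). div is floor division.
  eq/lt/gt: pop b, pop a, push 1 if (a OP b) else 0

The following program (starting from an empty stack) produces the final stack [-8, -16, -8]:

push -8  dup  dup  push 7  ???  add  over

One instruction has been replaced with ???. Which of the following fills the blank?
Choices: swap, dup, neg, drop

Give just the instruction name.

Answer: drop

Derivation:
Stack before ???: [-8, -8, -8, 7]
Stack after ???:  [-8, -8, -8]
Checking each choice:
  swap: produces [-8, -8, -1, -8]
  dup: produces [-8, -8, -8, 14, -8]
  neg: produces [-8, -8, -15, -8]
  drop: MATCH


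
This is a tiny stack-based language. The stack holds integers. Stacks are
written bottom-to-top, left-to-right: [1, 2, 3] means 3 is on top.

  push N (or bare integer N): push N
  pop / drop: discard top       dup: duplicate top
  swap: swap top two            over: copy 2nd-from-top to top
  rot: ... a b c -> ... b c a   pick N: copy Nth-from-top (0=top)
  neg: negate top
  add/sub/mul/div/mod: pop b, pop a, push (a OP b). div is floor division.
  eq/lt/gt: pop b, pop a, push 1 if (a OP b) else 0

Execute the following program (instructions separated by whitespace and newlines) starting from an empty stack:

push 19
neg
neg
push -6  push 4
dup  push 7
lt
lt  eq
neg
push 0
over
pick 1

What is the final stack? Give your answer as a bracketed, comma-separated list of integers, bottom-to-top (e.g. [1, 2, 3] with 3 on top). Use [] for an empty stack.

After 'push 19': [19]
After 'neg': [-19]
After 'neg': [19]
After 'push -6': [19, -6]
After 'push 4': [19, -6, 4]
After 'dup': [19, -6, 4, 4]
After 'push 7': [19, -6, 4, 4, 7]
After 'lt': [19, -6, 4, 1]
After 'lt': [19, -6, 0]
After 'eq': [19, 0]
After 'neg': [19, 0]
After 'push 0': [19, 0, 0]
After 'over': [19, 0, 0, 0]
After 'pick 1': [19, 0, 0, 0, 0]

Answer: [19, 0, 0, 0, 0]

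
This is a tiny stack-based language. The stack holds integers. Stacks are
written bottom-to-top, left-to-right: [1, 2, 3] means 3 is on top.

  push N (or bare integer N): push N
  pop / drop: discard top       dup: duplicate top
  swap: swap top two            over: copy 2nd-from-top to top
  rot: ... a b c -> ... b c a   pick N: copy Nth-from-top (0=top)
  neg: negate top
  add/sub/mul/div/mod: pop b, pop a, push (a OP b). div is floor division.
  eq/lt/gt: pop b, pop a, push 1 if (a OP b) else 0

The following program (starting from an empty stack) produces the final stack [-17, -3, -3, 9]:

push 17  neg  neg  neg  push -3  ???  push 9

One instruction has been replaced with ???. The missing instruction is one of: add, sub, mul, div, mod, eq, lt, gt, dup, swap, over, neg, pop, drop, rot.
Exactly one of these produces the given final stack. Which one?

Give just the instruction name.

Answer: dup

Derivation:
Stack before ???: [-17, -3]
Stack after ???:  [-17, -3, -3]
The instruction that transforms [-17, -3] -> [-17, -3, -3] is: dup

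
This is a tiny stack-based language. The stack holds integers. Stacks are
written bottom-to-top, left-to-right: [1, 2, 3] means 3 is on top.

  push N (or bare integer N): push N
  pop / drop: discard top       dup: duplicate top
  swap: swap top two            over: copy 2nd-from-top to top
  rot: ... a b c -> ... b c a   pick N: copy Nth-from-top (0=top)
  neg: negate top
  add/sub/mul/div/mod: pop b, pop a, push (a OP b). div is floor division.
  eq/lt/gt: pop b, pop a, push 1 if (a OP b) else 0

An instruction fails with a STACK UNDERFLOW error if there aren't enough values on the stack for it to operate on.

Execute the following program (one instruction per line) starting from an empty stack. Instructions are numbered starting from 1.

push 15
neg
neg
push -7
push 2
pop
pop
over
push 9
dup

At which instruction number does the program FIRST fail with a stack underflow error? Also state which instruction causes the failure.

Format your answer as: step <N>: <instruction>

Answer: step 8: over

Derivation:
Step 1 ('push 15'): stack = [15], depth = 1
Step 2 ('neg'): stack = [-15], depth = 1
Step 3 ('neg'): stack = [15], depth = 1
Step 4 ('push -7'): stack = [15, -7], depth = 2
Step 5 ('push 2'): stack = [15, -7, 2], depth = 3
Step 6 ('pop'): stack = [15, -7], depth = 2
Step 7 ('pop'): stack = [15], depth = 1
Step 8 ('over'): needs 2 value(s) but depth is 1 — STACK UNDERFLOW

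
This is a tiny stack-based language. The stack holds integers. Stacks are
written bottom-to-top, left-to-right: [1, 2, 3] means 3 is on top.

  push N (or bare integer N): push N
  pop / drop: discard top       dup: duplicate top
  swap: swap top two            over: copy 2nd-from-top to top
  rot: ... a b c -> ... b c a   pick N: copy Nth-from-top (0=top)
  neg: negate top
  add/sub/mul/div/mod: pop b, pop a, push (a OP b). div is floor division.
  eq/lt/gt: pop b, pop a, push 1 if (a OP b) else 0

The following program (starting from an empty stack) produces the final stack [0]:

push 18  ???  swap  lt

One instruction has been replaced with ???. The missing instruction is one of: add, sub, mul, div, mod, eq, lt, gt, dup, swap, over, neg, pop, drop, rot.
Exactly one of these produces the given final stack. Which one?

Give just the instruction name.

Stack before ???: [18]
Stack after ???:  [18, 18]
The instruction that transforms [18] -> [18, 18] is: dup

Answer: dup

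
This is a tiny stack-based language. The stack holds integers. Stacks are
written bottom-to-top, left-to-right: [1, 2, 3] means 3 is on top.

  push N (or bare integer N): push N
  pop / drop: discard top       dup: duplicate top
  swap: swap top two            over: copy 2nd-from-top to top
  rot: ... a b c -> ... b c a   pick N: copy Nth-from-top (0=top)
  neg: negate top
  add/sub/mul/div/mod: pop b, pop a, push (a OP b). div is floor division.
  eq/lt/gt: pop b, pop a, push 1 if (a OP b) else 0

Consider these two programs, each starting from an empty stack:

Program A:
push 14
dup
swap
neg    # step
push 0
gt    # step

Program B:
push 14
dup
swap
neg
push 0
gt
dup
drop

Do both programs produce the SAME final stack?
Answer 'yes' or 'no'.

Program A trace:
  After 'push 14': [14]
  After 'dup': [14, 14]
  After 'swap': [14, 14]
  After 'neg': [14, -14]
  After 'push 0': [14, -14, 0]
  After 'gt': [14, 0]
Program A final stack: [14, 0]

Program B trace:
  After 'push 14': [14]
  After 'dup': [14, 14]
  After 'swap': [14, 14]
  After 'neg': [14, -14]
  After 'push 0': [14, -14, 0]
  After 'gt': [14, 0]
  After 'dup': [14, 0, 0]
  After 'drop': [14, 0]
Program B final stack: [14, 0]
Same: yes

Answer: yes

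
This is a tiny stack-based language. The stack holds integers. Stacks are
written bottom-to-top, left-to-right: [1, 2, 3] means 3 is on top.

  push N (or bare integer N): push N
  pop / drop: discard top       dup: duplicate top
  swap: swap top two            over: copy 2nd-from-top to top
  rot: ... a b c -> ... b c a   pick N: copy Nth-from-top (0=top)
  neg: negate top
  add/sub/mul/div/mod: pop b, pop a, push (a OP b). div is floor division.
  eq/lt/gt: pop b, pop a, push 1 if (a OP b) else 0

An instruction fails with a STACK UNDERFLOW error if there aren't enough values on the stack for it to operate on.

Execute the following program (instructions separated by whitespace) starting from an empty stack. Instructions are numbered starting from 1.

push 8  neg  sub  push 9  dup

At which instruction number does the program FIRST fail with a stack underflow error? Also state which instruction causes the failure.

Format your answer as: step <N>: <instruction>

Step 1 ('push 8'): stack = [8], depth = 1
Step 2 ('neg'): stack = [-8], depth = 1
Step 3 ('sub'): needs 2 value(s) but depth is 1 — STACK UNDERFLOW

Answer: step 3: sub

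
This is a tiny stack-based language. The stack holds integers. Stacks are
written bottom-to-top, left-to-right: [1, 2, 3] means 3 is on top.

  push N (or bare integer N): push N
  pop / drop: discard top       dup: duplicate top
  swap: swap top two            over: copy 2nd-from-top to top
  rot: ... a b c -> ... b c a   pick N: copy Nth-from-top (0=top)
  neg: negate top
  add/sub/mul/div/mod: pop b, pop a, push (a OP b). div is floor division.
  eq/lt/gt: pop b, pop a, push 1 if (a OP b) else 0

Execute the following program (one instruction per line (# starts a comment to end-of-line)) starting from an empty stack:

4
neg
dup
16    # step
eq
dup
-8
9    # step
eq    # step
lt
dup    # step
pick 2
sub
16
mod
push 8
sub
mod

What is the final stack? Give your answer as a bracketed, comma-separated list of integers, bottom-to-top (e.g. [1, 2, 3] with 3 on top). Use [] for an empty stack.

After 'push 4': [4]
After 'neg': [-4]
After 'dup': [-4, -4]
After 'push 16': [-4, -4, 16]
After 'eq': [-4, 0]
After 'dup': [-4, 0, 0]
After 'push -8': [-4, 0, 0, -8]
After 'push 9': [-4, 0, 0, -8, 9]
After 'eq': [-4, 0, 0, 0]
After 'lt': [-4, 0, 0]
After 'dup': [-4, 0, 0, 0]
After 'pick 2': [-4, 0, 0, 0, 0]
After 'sub': [-4, 0, 0, 0]
After 'push 16': [-4, 0, 0, 0, 16]
After 'mod': [-4, 0, 0, 0]
After 'push 8': [-4, 0, 0, 0, 8]
After 'sub': [-4, 0, 0, -8]
After 'mod': [-4, 0, 0]

Answer: [-4, 0, 0]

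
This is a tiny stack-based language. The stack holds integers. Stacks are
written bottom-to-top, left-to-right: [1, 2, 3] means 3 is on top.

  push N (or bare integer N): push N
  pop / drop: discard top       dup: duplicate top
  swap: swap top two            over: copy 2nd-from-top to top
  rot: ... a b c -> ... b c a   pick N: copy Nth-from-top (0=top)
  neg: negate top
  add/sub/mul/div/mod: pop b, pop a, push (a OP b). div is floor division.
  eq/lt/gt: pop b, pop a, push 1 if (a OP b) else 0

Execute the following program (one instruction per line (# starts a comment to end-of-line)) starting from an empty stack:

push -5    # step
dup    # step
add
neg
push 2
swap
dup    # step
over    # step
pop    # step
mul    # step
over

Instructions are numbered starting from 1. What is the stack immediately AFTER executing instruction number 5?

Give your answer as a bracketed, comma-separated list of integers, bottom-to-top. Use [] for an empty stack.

Step 1 ('push -5'): [-5]
Step 2 ('dup'): [-5, -5]
Step 3 ('add'): [-10]
Step 4 ('neg'): [10]
Step 5 ('push 2'): [10, 2]

Answer: [10, 2]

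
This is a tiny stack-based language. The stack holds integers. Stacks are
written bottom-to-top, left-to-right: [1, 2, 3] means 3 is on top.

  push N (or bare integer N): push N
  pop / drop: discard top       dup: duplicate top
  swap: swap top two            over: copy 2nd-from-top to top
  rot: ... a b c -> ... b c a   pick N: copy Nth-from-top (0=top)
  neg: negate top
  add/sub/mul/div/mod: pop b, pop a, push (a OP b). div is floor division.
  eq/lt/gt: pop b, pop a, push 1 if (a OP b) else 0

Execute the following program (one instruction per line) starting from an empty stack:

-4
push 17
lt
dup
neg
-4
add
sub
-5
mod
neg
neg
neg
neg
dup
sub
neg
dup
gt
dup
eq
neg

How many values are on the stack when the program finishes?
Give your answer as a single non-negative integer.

After 'push -4': stack = [-4] (depth 1)
After 'push 17': stack = [-4, 17] (depth 2)
After 'lt': stack = [1] (depth 1)
After 'dup': stack = [1, 1] (depth 2)
After 'neg': stack = [1, -1] (depth 2)
After 'push -4': stack = [1, -1, -4] (depth 3)
After 'add': stack = [1, -5] (depth 2)
After 'sub': stack = [6] (depth 1)
After 'push -5': stack = [6, -5] (depth 2)
After 'mod': stack = [-4] (depth 1)
  ...
After 'neg': stack = [4] (depth 1)
After 'neg': stack = [-4] (depth 1)
After 'dup': stack = [-4, -4] (depth 2)
After 'sub': stack = [0] (depth 1)
After 'neg': stack = [0] (depth 1)
After 'dup': stack = [0, 0] (depth 2)
After 'gt': stack = [0] (depth 1)
After 'dup': stack = [0, 0] (depth 2)
After 'eq': stack = [1] (depth 1)
After 'neg': stack = [-1] (depth 1)

Answer: 1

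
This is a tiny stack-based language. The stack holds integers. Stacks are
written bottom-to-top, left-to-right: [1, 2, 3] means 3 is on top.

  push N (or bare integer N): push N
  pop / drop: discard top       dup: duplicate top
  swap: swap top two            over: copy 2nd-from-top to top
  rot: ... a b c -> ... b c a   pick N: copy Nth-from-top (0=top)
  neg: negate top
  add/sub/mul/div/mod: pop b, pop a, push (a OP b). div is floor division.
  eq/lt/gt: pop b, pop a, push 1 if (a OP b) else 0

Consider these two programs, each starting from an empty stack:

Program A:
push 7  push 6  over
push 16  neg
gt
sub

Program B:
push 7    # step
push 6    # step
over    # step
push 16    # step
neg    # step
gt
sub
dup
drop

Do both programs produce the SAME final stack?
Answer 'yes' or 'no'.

Answer: yes

Derivation:
Program A trace:
  After 'push 7': [7]
  After 'push 6': [7, 6]
  After 'over': [7, 6, 7]
  After 'push 16': [7, 6, 7, 16]
  After 'neg': [7, 6, 7, -16]
  After 'gt': [7, 6, 1]
  After 'sub': [7, 5]
Program A final stack: [7, 5]

Program B trace:
  After 'push 7': [7]
  After 'push 6': [7, 6]
  After 'over': [7, 6, 7]
  After 'push 16': [7, 6, 7, 16]
  After 'neg': [7, 6, 7, -16]
  After 'gt': [7, 6, 1]
  After 'sub': [7, 5]
  After 'dup': [7, 5, 5]
  After 'drop': [7, 5]
Program B final stack: [7, 5]
Same: yes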